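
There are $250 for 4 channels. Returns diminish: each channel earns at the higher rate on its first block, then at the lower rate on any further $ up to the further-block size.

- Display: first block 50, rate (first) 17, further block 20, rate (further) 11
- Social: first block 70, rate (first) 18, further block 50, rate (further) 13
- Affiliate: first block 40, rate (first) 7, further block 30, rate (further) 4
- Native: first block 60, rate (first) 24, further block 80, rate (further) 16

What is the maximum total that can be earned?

4670

Order all 8 blocks by rate: Native/tier1 24 > Social/tier1 18 > Display/tier1 17 > Native/tier2 16 > Social/tier2 13 > Display/tier2 11 > Affiliate/tier1 7 > Affiliate/tier2 4.
Fill Native tier1 block (60 at 24) → 190 left.
Social tier1 at 18: fill all 70 → 120 left.
Fill Display tier1 block (50 at 17) → 70 left.
Native tier2 at 16: only 70 left, fill 70.
Total = 24×60 + 18×70 + 17×50 + 16×70 = 4670.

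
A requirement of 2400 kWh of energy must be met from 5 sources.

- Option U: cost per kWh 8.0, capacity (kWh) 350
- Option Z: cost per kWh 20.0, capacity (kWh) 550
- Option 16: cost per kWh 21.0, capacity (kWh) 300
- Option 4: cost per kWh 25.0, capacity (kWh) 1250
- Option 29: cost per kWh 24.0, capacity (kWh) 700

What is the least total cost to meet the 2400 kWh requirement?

49400

Use sources in increasing cost order.
Option U (8.0): use full 350 ; 2050 kWh to go.
Option Z at 20.0: take all 550 kWh ; 1500 still needed.
Take 300 from Option 16 at 21.0 ; need 1200 more.
Option 29 at 24.0: take all 700 kWh ; 500 still needed.
Option 4 at 25.0: take 500 of its 1250 ; requirement met.
Cost = 350×8.0 + 550×20.0 + 300×21.0 + 700×24.0 + 500×25.0 = 49400.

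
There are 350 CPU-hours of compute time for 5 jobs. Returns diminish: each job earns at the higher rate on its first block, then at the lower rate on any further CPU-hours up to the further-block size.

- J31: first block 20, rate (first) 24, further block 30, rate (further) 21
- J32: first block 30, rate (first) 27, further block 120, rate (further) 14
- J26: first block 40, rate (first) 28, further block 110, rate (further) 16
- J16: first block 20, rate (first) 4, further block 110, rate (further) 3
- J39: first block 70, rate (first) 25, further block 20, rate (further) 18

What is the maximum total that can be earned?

7330

Treat each block as its own option and order by rate: J26/tier1 28 > J32/tier1 27 > J39/tier1 25 > J31/tier1 24 > J31/tier2 21 > J39/tier2 18 > J26/tier2 16 > J32/tier2 14 > J16/tier1 4 > J16/tier2 3.
J26 tier1 at 28: fill all 40 → 310 left.
J32/tier1 (27): +30 → 280 left.
Fill J39 tier1 block (70 at 25) → 210 left.
J31/tier1 (24): +20 → 190 left.
J31 tier2 at 21: fill all 30 → 160 left.
Fill J39 tier2 block (20 at 18) → 140 left.
Fill J26 tier2 block (110 at 16) → 30 left.
30 remain; put them into J32 tier2 at 14.
Total = 28×40 + 27×30 + 25×70 + 24×20 + 21×30 + 18×20 + 16×110 + 14×30 = 7330.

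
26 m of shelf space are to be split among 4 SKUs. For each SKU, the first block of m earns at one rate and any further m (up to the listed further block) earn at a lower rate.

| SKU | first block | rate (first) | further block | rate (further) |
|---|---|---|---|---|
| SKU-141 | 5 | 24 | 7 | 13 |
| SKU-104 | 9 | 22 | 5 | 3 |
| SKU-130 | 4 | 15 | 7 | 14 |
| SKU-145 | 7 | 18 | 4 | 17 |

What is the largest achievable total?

Order all 8 blocks by rate: SKU-141/T1 24 > SKU-104/T1 22 > SKU-145/T1 18 > SKU-145/T2 17 > SKU-130/T1 15 > SKU-130/T2 14 > SKU-141/T2 13 > SKU-104/T2 3.
SKU-141 T1 at 24: fill all 5 ; 21 left.
Fill SKU-104 T1 block (9 at 22) ; 12 left.
Fill SKU-145 T1 block (7 at 18) ; 5 left.
SKU-145/T2 (17): +4 ; 1 left.
SKU-130/T1: +1 of 4 at 15; pool empty.
Total = 24×5 + 22×9 + 18×7 + 17×4 + 15×1 = 527.

527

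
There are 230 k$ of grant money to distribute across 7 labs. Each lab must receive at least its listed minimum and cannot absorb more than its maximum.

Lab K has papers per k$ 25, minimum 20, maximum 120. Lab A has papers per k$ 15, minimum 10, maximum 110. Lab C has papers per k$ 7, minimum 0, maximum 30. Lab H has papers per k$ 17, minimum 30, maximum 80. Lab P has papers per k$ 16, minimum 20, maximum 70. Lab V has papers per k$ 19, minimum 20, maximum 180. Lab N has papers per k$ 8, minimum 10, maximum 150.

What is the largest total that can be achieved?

4820

Meeting every minimum uses 20+10+0+30+20+20+10 = 110 k$, leaving 120.
Rank by papers per k$: Lab K 25 > Lab V 19 > Lab H 17 > Lab P 16 > Lab A 15 > Lab N 8 > Lab C 7.
Lab K takes 100 more to reach its cap of 120 ; 20 left.
Lab V: +20 (room for 160) → 40. Pool exhausted.
Total = 25×120 + 15×10 + 17×30 + 16×20 + 19×40 + 8×10 = 4820.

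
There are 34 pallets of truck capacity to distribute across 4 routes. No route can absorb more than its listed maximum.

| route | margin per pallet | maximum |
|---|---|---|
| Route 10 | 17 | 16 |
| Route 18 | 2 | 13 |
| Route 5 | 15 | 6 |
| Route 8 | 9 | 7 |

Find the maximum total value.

Rank by margin per pallet: Route 10 17 > Route 5 15 > Route 8 9 > Route 18 2.
Route 10 takes 16 to reach its cap of 16 ; 18 left.
Route 5: +6 to 6 (cap) ; 12 left.
Give Route 8 7 to hit its cap of 7 ; 5 left.
Only 5 left; Route 18 takes them to reach 5.
Total = 17×16 + 2×5 + 15×6 + 9×7 = 435.

435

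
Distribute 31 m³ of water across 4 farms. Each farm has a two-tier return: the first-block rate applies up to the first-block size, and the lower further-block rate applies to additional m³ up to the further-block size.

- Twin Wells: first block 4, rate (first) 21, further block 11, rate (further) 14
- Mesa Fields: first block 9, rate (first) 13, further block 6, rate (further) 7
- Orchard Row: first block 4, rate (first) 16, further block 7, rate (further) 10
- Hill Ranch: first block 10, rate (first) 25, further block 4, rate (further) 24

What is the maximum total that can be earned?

Treat each block as its own option and order by rate: Hill Ranch/first 25 > Hill Ranch/second 24 > Twin Wells/first 21 > Orchard Row/first 16 > Twin Wells/second 14 > Mesa Fields/first 13 > Orchard Row/second 10 > Mesa Fields/second 7.
Fill Hill Ranch first block (10 at 25) — 21 left.
Hill Ranch second at 24: fill all 4 — 17 left.
Twin Wells first at 21: fill all 4 — 13 left.
Fill Orchard Row first block (4 at 16) — 9 left.
Twin Wells second at 14: only 9 left, fill 9.
Total = 25×10 + 24×4 + 21×4 + 16×4 + 14×9 = 620.

620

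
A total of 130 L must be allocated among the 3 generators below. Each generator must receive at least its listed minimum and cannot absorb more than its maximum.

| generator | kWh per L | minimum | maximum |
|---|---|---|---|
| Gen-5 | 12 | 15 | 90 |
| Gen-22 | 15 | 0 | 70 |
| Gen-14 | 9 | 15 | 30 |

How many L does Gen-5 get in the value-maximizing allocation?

45

Meeting every minimum uses 15+0+15 = 30 L, leaving 100.
Rank by kWh per L: Gen-22 15 > Gen-5 12 > Gen-14 9.
Gen-22 takes 70 more to reach its cap of 70 — 30 left.
Only 30 left; Gen-5 takes them to reach 45.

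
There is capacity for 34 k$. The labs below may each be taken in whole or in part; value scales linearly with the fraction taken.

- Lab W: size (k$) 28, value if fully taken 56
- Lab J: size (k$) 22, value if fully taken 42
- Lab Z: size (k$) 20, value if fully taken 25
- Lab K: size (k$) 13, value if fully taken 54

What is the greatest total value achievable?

Best value per unit of size first: Lab K 54/13≈4.15, Lab W 56/28≈2, Lab J 42/22≈1.91, Lab Z 25/20≈1.25.
Take all of Lab K (13 k$, value 54) → 21 k$ left.
Fill the last 21 k$ with part of Lab W: 21/28 of it earns 42.
Total value = 96.

96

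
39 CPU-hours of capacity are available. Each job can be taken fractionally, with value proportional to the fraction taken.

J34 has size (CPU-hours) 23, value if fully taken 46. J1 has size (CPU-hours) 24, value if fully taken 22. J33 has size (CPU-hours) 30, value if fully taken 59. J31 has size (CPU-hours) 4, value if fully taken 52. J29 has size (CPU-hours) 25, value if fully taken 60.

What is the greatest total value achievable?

Sort by value density: J31 52/4≈13, J29 60/25≈2.4, J34 46/23≈2, J33 59/30≈1.97, J1 22/24≈0.917.
J31: take in full, 4 CPU-hours for value 52 — 35 left.
Take all of J29 (25 CPU-hours, value 60) — 10 CPU-hours left.
10 CPU-hours left: a 10/23 share of J34 gives 46×10/23 = 20.
Total value = 132.

132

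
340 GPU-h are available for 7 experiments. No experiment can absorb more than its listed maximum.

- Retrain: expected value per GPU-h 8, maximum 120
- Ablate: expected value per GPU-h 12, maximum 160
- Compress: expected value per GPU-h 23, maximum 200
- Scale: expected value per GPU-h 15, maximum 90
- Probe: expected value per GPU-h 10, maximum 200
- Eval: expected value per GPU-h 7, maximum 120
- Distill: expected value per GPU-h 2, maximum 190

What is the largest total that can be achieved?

6550

Highest expected value per GPU-h first: Compress 23 > Scale 15 > Ablate 12 > Probe 10 > Retrain 8 > Eval 7 > Distill 2.
Compress takes 200 to reach its cap of 200 — 140 left.
Give Scale 90 to hit its cap of 90 — 50 left.
Ablate: +50 (room for 160) → 50. Pool exhausted.
Total = 12×50 + 23×200 + 15×90 = 6550.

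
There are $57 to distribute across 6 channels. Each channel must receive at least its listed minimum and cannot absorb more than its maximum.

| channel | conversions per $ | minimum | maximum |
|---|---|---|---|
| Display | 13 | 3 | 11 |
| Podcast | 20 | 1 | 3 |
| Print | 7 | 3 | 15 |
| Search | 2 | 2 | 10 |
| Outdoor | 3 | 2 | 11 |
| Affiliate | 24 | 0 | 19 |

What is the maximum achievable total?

Meeting every minimum uses 3+1+3+2+2+0 = 11 $, leaving 46.
Order the channels by conversions per $: Affiliate 24 > Podcast 20 > Display 13 > Print 7 > Outdoor 3 > Search 2.
Affiliate: +19 to 19 (cap) ; 27 left.
Give Podcast 2 more to hit its cap of 3 ; 25 left.
Give Display 8 more to hit its cap of 11 ; 17 left.
Print: +12 to 15 (cap) ; 5 left.
Only 5 left; Outdoor takes them to reach 7.
Total = 13×11 + 20×3 + 7×15 + 2×2 + 3×7 + 24×19 = 789.

789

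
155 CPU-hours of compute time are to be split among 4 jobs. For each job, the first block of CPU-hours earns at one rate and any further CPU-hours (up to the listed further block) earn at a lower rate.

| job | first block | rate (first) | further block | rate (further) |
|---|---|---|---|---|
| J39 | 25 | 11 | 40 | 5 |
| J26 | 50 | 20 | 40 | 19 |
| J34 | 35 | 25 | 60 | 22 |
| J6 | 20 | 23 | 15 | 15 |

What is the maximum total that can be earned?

3455

Rank every tier by rate: J34/tier1 25 > J6/tier1 23 > J34/tier2 22 > J26/tier1 20 > J26/tier2 19 > J6/tier2 15 > J39/tier1 11 > J39/tier2 5.
J34 tier1 at 25: fill all 35 ; 120 left.
J6 tier1 at 23: fill all 20 ; 100 left.
J34 tier2 at 22: fill all 60 ; 40 left.
J26 tier1 at 20: only 40 left, fill 40.
Total = 25×35 + 23×20 + 22×60 + 20×40 = 3455.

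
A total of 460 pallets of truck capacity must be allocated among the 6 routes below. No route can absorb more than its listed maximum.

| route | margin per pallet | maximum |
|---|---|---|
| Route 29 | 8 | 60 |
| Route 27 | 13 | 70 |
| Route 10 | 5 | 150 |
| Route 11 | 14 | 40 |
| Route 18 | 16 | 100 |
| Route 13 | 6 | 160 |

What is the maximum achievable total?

4660

Order the routes by margin per pallet: Route 18 16 > Route 11 14 > Route 27 13 > Route 29 8 > Route 13 6 > Route 10 5.
Route 18 takes 100 to reach its cap of 100 — 360 left.
Route 11: +40 to 40 (cap) — 320 left.
Route 27 takes 70 to reach its cap of 70 — 250 left.
Give Route 29 60 to hit its cap of 60 — 190 left.
Route 13: +160 to 160 (cap) — 30 left.
Route 10 has room for 150 but only 30 remain, so it gets 30.
Total = 8×60 + 13×70 + 5×30 + 14×40 + 16×100 + 6×160 = 4660.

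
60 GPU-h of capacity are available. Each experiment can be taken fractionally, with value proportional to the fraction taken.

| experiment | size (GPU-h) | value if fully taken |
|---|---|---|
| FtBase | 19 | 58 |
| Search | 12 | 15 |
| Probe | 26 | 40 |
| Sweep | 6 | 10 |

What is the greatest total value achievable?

119.25

Best value per unit of size first: FtBase 58/19≈3.05, Sweep 10/6≈1.67, Probe 40/26≈1.54, Search 15/12≈1.25.
All 19 GPU-h of FtBase fit (value 58) — 41 remain.
Take all of Sweep (6 GPU-h, value 10) — 35 GPU-h left.
All 26 GPU-h of Probe fit (value 40) — 9 remain.
Fill the last 9 GPU-h with part of Search: 9/12 of it earns 11.25.
Total value = 119.25.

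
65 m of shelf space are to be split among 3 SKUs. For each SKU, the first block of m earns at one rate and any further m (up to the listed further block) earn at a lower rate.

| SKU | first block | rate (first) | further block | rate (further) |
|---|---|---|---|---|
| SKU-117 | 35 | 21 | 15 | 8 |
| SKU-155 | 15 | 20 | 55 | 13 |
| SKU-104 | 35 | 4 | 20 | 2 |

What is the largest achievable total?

1230

Treat each block as its own option and order by rate: SKU-117/tier1 21 > SKU-155/tier1 20 > SKU-155/tier2 13 > SKU-117/tier2 8 > SKU-104/tier1 4 > SKU-104/tier2 2.
SKU-117/tier1 (21): +35 → 30 left.
Fill SKU-155 tier1 block (15 at 20) → 15 left.
SKU-155/tier2: +15 of 55 at 13; pool empty.
Total = 21×35 + 20×15 + 13×15 = 1230.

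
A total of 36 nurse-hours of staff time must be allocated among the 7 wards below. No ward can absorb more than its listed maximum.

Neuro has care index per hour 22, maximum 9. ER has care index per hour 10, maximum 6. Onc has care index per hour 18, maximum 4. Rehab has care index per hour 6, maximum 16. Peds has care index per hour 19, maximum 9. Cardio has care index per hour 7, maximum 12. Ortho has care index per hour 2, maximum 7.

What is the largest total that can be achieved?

557

Order the wards by care index per hour: Neuro 22 > Peds 19 > Onc 18 > ER 10 > Cardio 7 > Rehab 6 > Ortho 2.
Neuro takes 9 to reach its cap of 9 ; 27 left.
Peds: +9 to 9 (cap) ; 18 left.
Give Onc 4 to hit its cap of 4 ; 14 left.
Give ER 6 to hit its cap of 6 ; 8 left.
Only 8 left; Cardio takes them to reach 8.
Total = 22×9 + 10×6 + 18×4 + 19×9 + 7×8 = 557.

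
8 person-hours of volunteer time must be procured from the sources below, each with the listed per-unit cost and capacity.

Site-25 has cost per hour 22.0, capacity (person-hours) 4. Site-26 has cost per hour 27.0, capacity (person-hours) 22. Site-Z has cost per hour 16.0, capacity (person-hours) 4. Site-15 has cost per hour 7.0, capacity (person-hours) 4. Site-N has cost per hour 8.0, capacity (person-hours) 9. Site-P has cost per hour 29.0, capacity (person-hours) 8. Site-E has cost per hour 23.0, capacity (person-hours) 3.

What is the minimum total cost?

60

Use sources in increasing cost order.
Site-15 at 7.0: take all 4 person-hours → 4 still needed.
Site-N at 8.0: take 4 of its 9 → requirement met.
Site-Z, Site-25, Site-E, Site-26, Site-P: unused.
Cost = 4×7.0 + 4×8.0 = 60.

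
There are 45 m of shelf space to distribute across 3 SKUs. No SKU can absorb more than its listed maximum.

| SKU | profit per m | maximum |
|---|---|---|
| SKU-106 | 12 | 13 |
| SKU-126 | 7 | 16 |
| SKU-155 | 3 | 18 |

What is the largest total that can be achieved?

316

Highest profit per m first: SKU-106 12 > SKU-126 7 > SKU-155 3.
SKU-106 takes 13 to reach its cap of 13 — 32 left.
Give SKU-126 16 to hit its cap of 16 — 16 left.
SKU-155: +16 (room for 18) → 16. Pool exhausted.
Total = 12×13 + 7×16 + 3×16 = 316.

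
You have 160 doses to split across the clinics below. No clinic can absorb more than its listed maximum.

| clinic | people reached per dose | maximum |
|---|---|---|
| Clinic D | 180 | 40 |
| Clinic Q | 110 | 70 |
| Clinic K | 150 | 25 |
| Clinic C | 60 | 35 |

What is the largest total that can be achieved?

Highest people reached per dose first: Clinic D 180 > Clinic K 150 > Clinic Q 110 > Clinic C 60.
Clinic D: +40 to 40 (cap) → 120 left.
Clinic K takes 25 to reach its cap of 25 → 95 left.
Give Clinic Q 70 to hit its cap of 70 → 25 left.
Only 25 left; Clinic C takes them to reach 25.
Total = 180×40 + 110×70 + 150×25 + 60×25 = 20150.

20150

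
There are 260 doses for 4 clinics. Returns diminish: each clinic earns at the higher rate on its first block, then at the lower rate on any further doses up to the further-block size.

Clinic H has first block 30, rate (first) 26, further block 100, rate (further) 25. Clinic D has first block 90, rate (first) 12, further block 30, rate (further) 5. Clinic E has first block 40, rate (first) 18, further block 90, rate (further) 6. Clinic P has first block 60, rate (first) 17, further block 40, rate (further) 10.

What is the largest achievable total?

Rank every tier by rate: Clinic H/T1 26 > Clinic H/T2 25 > Clinic E/T1 18 > Clinic P/T1 17 > Clinic D/T1 12 > Clinic P/T2 10 > Clinic E/T2 6 > Clinic D/T2 5.
Clinic H/T1 (26): +30 → 230 left.
Clinic H T2 at 25: fill all 100 → 130 left.
Fill Clinic E T1 block (40 at 18) → 90 left.
Clinic P T1 at 17: fill all 60 → 30 left.
Clinic D T1 at 12: only 30 left, fill 30.
Total = 26×30 + 25×100 + 18×40 + 17×60 + 12×30 = 5380.

5380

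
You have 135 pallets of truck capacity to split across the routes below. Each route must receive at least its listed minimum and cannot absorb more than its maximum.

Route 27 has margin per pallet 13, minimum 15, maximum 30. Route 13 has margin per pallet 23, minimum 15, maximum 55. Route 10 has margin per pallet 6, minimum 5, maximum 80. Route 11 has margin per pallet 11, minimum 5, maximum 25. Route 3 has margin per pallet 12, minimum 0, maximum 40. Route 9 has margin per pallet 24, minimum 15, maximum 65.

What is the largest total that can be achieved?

Meeting every minimum uses 15+15+5+5+0+15 = 55 pallets, leaving 80.
Highest margin per pallet first: Route 9 24 > Route 13 23 > Route 27 13 > Route 3 12 > Route 11 11 > Route 10 6.
Route 9: +50 to 65 (cap) → 30 left.
Route 13 has room for 40 more but only 30 remain, so it gets 45.
Total = 13×15 + 23×45 + 6×5 + 11×5 + 24×65 = 2875.

2875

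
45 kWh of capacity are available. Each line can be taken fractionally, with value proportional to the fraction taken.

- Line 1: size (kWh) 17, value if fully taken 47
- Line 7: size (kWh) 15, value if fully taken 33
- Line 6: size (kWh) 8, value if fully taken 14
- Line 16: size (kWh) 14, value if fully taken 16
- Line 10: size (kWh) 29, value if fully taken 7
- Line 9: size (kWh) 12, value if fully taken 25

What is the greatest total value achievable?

Sort by value density: Line 1 47/17≈2.76, Line 7 33/15≈2.2, Line 9 25/12≈2.08, Line 6 14/8≈1.75, Line 16 16/14≈1.14, Line 10 7/29≈0.241.
All 17 kWh of Line 1 fit (value 47) → 28 remain.
All 15 kWh of Line 7 fit (value 33) → 13 remain.
Take all of Line 9 (12 kWh, value 25) → 1 kWh left.
Fill the last 1 kWh with part of Line 6: 1/8 of it earns 1.75.
Total value = 106.75.

106.75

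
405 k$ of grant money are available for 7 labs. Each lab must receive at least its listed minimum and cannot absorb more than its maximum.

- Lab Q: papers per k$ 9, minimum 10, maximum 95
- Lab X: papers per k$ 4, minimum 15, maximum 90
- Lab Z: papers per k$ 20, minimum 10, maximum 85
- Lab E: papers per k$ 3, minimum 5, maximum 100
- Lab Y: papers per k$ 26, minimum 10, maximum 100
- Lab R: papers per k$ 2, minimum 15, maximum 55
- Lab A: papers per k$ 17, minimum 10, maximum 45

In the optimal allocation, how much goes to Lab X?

60

Meeting every minimum uses 10+15+10+5+10+15+10 = 75 k$, leaving 330.
Order the labs by papers per k$: Lab Y 26 > Lab Z 20 > Lab A 17 > Lab Q 9 > Lab X 4 > Lab E 3 > Lab R 2.
Lab Y takes 90 more to reach its cap of 100 — 240 left.
Lab Z takes 75 more to reach its cap of 85 — 165 left.
Lab A takes 35 more to reach its cap of 45 — 130 left.
Give Lab Q 85 more to hit its cap of 95 — 45 left.
Lab X has room for 75 more but only 45 remain, so it gets 60.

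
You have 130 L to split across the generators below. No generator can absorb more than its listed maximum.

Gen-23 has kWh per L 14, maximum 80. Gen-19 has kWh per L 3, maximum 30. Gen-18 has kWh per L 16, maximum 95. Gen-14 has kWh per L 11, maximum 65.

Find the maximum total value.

Rank by kWh per L: Gen-18 16 > Gen-23 14 > Gen-14 11 > Gen-19 3.
Give Gen-18 95 to hit its cap of 95 → 35 left.
Gen-23 has room for 80 but only 35 remain, so it gets 35.
Total = 14×35 + 16×95 = 2010.

2010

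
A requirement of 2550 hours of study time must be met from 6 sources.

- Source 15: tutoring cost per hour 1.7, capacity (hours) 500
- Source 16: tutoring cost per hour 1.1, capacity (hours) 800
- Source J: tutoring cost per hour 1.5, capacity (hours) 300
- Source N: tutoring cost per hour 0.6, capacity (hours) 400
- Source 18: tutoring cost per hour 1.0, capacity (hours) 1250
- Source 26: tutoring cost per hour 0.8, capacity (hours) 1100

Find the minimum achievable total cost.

Use sources in increasing cost order.
Take 400 from Source N at 0.6 → need 2150 more.
Source 26 at 0.8: take all 1100 hours → 1050 still needed.
Take 1050 from Source 18 at 1.0 to finish.
Source 16, Source J, Source 15: unused.
Cost = 400×0.6 + 1100×0.8 + 1050×1.0 = 2170.

2170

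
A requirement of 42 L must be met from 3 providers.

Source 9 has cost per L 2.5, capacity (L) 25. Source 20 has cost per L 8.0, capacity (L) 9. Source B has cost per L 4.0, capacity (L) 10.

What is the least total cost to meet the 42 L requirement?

158.5

Fill from the cheapest provider first.
Take 25 from Source 9 at 2.5 → need 17 more.
Source B (4.0): use full 10 → 7 L to go.
Take 7 from Source 20 at 8.0 to finish.
Cost = 25×2.5 + 10×4.0 + 7×8.0 = 158.5.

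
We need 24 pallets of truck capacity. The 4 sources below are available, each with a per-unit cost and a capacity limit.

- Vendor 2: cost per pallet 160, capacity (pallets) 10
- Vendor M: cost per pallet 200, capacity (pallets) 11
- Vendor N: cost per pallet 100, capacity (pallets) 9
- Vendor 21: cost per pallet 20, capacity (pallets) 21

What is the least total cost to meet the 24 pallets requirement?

Fill from the cheapest source first.
Vendor 21 (20): use full 21 ; 3 pallets to go.
Vendor N (100): take the remaining 3 ; done.
Vendor 2, Vendor M: unused.
Cost = 21×20 + 3×100 = 720.

720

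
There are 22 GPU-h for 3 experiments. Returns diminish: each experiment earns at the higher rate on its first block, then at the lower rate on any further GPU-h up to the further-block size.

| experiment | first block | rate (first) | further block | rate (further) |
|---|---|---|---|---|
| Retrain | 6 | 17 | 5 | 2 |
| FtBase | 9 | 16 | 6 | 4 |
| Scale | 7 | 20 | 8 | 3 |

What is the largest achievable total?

386

Order all 6 blocks by rate: Scale/T1 20 > Retrain/T1 17 > FtBase/T1 16 > FtBase/T2 4 > Scale/T2 3 > Retrain/T2 2.
Fill Scale T1 block (7 at 20) → 15 left.
Fill Retrain T1 block (6 at 17) → 9 left.
Fill FtBase T1 block (9 at 16) → 0 left.
Total = 20×7 + 17×6 + 16×9 = 386.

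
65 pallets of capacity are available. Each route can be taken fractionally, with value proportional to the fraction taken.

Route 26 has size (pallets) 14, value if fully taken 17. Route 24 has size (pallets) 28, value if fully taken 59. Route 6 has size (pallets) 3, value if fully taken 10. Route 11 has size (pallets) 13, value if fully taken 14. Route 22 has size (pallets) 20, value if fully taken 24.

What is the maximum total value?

Sort by value density: Route 6 10/3≈3.33, Route 24 59/28≈2.11, Route 26 17/14≈1.21, Route 22 24/20≈1.2, Route 11 14/13≈1.08.
Route 6: take in full, 3 pallets for value 10 ; 62 left.
All 28 pallets of Route 24 fit (value 59) ; 34 remain.
Take all of Route 26 (14 pallets, value 17) ; 20 pallets left.
Take all of Route 22 (20 pallets, value 24) ; 0 pallets left.
Total value = 110.

110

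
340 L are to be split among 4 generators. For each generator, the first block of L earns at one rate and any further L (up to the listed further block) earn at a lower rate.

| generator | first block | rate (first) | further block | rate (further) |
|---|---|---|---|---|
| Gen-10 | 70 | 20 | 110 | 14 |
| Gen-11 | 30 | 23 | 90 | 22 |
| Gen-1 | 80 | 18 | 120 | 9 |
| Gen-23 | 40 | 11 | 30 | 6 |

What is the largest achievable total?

Treat each block as its own option and order by rate: Gen-11/T1 23 > Gen-11/T2 22 > Gen-10/T1 20 > Gen-1/T1 18 > Gen-10/T2 14 > Gen-23/T1 11 > Gen-1/T2 9 > Gen-23/T2 6.
Fill Gen-11 T1 block (30 at 23) → 310 left.
Gen-11/T2 (22): +90 → 220 left.
Gen-10 T1 at 20: fill all 70 → 150 left.
Gen-1 T1 at 18: fill all 80 → 70 left.
70 remain; put them into Gen-10 T2 at 14.
Total = 23×30 + 22×90 + 20×70 + 18×80 + 14×70 = 6490.

6490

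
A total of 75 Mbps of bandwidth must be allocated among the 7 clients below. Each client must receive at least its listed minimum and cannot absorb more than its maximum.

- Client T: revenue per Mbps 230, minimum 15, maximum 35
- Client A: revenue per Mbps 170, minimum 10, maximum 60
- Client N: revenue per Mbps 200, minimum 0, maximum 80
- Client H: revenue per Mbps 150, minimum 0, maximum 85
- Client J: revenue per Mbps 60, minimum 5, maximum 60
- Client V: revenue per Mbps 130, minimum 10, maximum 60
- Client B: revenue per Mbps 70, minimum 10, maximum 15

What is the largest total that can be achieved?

Meeting every minimum uses 15+10+0+0+5+10+10 = 50 Mbps, leaving 25.
Order the clients by revenue per Mbps: Client T 230 > Client N 200 > Client A 170 > Client H 150 > Client V 130 > Client B 70 > Client J 60.
Client T takes 20 more to reach its cap of 35 ; 5 left.
Only 5 left; Client N takes them to reach 5.
Total = 230×35 + 170×10 + 200×5 + 60×5 + 130×10 + 70×10 = 13050.

13050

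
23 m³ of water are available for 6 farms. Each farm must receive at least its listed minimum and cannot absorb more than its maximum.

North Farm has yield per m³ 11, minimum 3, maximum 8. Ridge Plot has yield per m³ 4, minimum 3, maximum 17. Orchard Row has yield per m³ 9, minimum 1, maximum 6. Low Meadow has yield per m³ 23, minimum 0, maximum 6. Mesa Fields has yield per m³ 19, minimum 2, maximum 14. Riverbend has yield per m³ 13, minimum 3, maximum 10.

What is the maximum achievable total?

364

Meeting every minimum uses 3+3+1+0+2+3 = 12 m³, leaving 11.
Order the farms by yield per m³: Low Meadow 23 > Mesa Fields 19 > Riverbend 13 > North Farm 11 > Orchard Row 9 > Ridge Plot 4.
Give Low Meadow 6 more to hit its cap of 6 — 5 left.
Mesa Fields: +5 (room for 12) → 7. Pool exhausted.
Total = 11×3 + 4×3 + 9×1 + 23×6 + 19×7 + 13×3 = 364.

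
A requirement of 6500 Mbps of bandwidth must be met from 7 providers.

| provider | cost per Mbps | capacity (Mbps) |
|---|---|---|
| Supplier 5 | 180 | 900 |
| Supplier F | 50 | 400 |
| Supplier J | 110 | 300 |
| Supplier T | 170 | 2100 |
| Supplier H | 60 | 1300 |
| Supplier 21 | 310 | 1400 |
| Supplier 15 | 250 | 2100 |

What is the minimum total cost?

1025000

Use providers in increasing cost order.
Supplier F at 50: take all 400 Mbps → 6100 still needed.
Take 1300 from Supplier H at 60 → need 4800 more.
Supplier J (110): use full 300 → 4500 Mbps to go.
Supplier T (170): use full 2100 → 2400 Mbps to go.
Supplier 5 at 180: take all 900 Mbps → 1500 still needed.
Supplier 15 at 250: take 1500 of its 2100 → requirement met.
Supplier 21: unused.
Cost = 400×50 + 1300×60 + 300×110 + 2100×170 + 900×180 + 1500×250 = 1025000.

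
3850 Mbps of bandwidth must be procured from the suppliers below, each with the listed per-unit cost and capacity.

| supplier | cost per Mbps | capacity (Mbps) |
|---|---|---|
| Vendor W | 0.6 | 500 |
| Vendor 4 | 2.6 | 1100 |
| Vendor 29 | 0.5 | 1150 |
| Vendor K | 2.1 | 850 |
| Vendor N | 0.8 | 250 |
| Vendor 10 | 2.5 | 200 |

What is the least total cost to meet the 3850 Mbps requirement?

Fill from the cheapest supplier first.
Vendor 29 (0.5): use full 1150 → 2700 Mbps to go.
Vendor W at 0.6: take all 500 Mbps → 2200 still needed.
Vendor N (0.8): use full 250 → 1950 Mbps to go.
Vendor K at 2.1: take all 850 Mbps → 1100 still needed.
Vendor 10 at 2.5: take all 200 Mbps → 900 still needed.
Vendor 4 at 2.6: take 900 of its 1100 → requirement met.
Cost = 1150×0.5 + 500×0.6 + 250×0.8 + 850×2.1 + 200×2.5 + 900×2.6 = 5700.

5700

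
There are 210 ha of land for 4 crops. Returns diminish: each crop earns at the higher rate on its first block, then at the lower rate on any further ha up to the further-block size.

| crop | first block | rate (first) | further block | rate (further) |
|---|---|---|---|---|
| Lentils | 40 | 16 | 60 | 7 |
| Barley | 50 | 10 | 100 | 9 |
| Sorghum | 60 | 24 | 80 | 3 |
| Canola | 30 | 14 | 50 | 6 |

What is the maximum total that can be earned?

Order all 8 blocks by rate: Sorghum/T1 24 > Lentils/T1 16 > Canola/T1 14 > Barley/T1 10 > Barley/T2 9 > Lentils/T2 7 > Canola/T2 6 > Sorghum/T2 3.
Sorghum/T1 (24): +60 ; 150 left.
Lentils T1 at 16: fill all 40 ; 110 left.
Canola/T1 (14): +30 ; 80 left.
Barley T1 at 10: fill all 50 ; 30 left.
Barley/T2: +30 of 100 at 9; pool empty.
Total = 24×60 + 16×40 + 14×30 + 10×50 + 9×30 = 3270.

3270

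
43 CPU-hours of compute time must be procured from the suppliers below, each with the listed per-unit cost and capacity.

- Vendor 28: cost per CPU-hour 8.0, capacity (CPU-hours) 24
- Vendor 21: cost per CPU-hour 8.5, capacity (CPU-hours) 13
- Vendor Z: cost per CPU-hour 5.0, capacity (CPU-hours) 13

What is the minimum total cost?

308

Cheapest first:
Take 13 from Vendor Z at 5.0 ; need 30 more.
Vendor 28 (8.0): use full 24 ; 6 CPU-hours to go.
Vendor 21 at 8.5: take 6 of its 13 ; requirement met.
Cost = 13×5.0 + 24×8.0 + 6×8.5 = 308.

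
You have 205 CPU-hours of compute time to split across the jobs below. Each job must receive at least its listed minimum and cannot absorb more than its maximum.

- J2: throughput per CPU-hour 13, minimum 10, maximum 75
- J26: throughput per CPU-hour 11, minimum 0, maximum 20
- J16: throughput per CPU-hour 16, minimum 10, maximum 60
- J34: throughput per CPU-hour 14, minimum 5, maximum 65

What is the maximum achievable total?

2900

Meeting every minimum uses 10+0+10+5 = 25 CPU-hours, leaving 180.
Highest throughput per CPU-hour first: J16 16 > J34 14 > J2 13 > J26 11.
J16 takes 50 more to reach its cap of 60 ; 130 left.
J34: +60 to 65 (cap) ; 70 left.
J2 takes 65 more to reach its cap of 75 ; 5 left.
J26 has room for 20 more but only 5 remain, so it gets 5.
Total = 13×75 + 11×5 + 16×60 + 14×65 = 2900.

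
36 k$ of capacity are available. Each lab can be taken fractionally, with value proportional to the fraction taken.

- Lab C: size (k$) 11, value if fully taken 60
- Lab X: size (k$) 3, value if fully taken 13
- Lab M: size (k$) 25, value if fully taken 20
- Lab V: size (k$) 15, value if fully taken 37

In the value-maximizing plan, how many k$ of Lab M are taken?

7

Rank by value-to-size ratio: Lab C 60/11≈5.45, Lab X 13/3≈4.33, Lab V 37/15≈2.47, Lab M 20/25≈0.8.
Take all of Lab C (11 k$, value 60) → 25 k$ left.
Take all of Lab X (3 k$, value 13) → 22 k$ left.
All 15 k$ of Lab V fit (value 37) → 7 remain.
Only 7 k$ remain; take 7/25 of Lab M for value 20×7/25 = 5.6.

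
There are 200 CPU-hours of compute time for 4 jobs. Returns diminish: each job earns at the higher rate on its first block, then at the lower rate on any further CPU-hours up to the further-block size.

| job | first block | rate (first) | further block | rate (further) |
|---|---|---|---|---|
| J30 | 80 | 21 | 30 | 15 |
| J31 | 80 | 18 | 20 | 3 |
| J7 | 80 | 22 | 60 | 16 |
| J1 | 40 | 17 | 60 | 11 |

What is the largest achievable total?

4160

Order all 8 blocks by rate: J7/tier1 22 > J30/tier1 21 > J31/tier1 18 > J1/tier1 17 > J7/tier2 16 > J30/tier2 15 > J1/tier2 11 > J31/tier2 3.
J7/tier1 (22): +80 ; 120 left.
J30/tier1 (21): +80 ; 40 left.
J31/tier1: +40 of 80 at 18; pool empty.
Total = 22×80 + 21×80 + 18×40 = 4160.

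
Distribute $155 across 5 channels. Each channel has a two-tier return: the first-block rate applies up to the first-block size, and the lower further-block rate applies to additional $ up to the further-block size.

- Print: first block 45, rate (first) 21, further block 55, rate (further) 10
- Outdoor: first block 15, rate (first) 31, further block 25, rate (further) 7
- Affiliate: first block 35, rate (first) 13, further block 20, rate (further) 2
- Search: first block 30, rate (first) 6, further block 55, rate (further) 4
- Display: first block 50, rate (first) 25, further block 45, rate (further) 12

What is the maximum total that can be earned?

3235

Rank every tier by rate: Outdoor/tier1 31 > Display/tier1 25 > Print/tier1 21 > Affiliate/tier1 13 > Display/tier2 12 > Print/tier2 10 > Outdoor/tier2 7 > Search/tier1 6 > Search/tier2 4 > Affiliate/tier2 2.
Outdoor tier1 at 31: fill all 15 ; 140 left.
Fill Display tier1 block (50 at 25) ; 90 left.
Print/tier1 (21): +45 ; 45 left.
Affiliate/tier1 (13): +35 ; 10 left.
Display/tier2: +10 of 45 at 12; pool empty.
Total = 31×15 + 25×50 + 21×45 + 13×35 + 12×10 = 3235.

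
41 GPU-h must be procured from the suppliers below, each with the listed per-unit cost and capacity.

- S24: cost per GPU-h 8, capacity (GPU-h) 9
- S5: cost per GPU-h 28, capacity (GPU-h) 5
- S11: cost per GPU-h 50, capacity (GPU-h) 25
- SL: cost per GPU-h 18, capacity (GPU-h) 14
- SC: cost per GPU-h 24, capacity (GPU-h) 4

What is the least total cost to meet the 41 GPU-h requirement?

Fill from the cheapest supplier first.
Take 9 from S24 at 8 — need 32 more.
SL at 18: take all 14 GPU-h — 18 still needed.
SC (24): use full 4 — 14 GPU-h to go.
S5 at 28: take all 5 GPU-h — 9 still needed.
S11 (50): take the remaining 9 — done.
Cost = 9×8 + 14×18 + 4×24 + 5×28 + 9×50 = 1010.

1010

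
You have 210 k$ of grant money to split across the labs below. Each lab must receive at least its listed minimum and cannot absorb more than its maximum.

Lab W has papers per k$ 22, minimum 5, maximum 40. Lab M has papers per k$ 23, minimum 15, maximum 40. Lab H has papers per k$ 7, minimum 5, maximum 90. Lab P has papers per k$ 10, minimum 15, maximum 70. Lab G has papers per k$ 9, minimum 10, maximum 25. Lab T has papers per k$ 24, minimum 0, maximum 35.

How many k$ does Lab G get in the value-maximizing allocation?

20

Meeting every minimum uses 5+15+5+15+10+0 = 50 k$, leaving 160.
Order the labs by papers per k$: Lab T 24 > Lab M 23 > Lab W 22 > Lab P 10 > Lab G 9 > Lab H 7.
Give Lab T 35 more to hit its cap of 35 ; 125 left.
Lab M takes 25 more to reach its cap of 40 ; 100 left.
Give Lab W 35 more to hit its cap of 40 ; 65 left.
Lab P: +55 to 70 (cap) ; 10 left.
Lab G: +10 (room for 15) → 20. Pool exhausted.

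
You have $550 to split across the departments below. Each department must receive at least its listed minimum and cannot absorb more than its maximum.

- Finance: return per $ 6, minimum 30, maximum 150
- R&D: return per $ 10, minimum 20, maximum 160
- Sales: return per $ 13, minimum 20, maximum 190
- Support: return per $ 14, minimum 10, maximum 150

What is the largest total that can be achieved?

6470

Meeting every minimum uses 30+20+20+10 = 80 $, leaving 470.
Highest return per $ first: Support 14 > Sales 13 > R&D 10 > Finance 6.
Give Support 140 more to hit its cap of 150 → 330 left.
Sales: +170 to 190 (cap) → 160 left.
Give R&D 140 more to hit its cap of 160 → 20 left.
Only 20 left; Finance takes them to reach 50.
Total = 6×50 + 10×160 + 13×190 + 14×150 = 6470.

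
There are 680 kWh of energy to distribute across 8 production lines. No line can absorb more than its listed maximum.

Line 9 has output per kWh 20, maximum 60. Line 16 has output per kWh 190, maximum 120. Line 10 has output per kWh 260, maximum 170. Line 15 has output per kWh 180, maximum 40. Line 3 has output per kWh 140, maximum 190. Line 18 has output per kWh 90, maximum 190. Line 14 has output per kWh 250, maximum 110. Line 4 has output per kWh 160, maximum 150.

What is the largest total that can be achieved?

Highest output per kWh first: Line 10 260 > Line 14 250 > Line 16 190 > Line 15 180 > Line 4 160 > Line 3 140 > Line 18 90 > Line 9 20.
Line 10 takes 170 to reach its cap of 170 ; 510 left.
Line 14 takes 110 to reach its cap of 110 ; 400 left.
Line 16: +120 to 120 (cap) ; 280 left.
Give Line 15 40 to hit its cap of 40 ; 240 left.
Line 4: +150 to 150 (cap) ; 90 left.
Line 3: +90 (room for 190) → 90. Pool exhausted.
Total = 190×120 + 260×170 + 180×40 + 140×90 + 250×110 + 160×150 = 138300.

138300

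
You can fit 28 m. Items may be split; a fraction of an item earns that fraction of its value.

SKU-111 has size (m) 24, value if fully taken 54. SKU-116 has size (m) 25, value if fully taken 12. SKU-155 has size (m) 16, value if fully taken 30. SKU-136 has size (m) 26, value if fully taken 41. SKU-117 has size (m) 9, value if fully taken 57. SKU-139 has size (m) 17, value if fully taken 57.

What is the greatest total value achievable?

Rank by value-to-size ratio: SKU-117 57/9≈6.33, SKU-139 57/17≈3.35, SKU-111 54/24≈2.25, SKU-155 30/16≈1.88, SKU-136 41/26≈1.58, SKU-116 12/25≈0.48.
Take all of SKU-117 (9 m, value 57) ; 19 m left.
Take all of SKU-139 (17 m, value 57) ; 2 m left.
Fill the last 2 m with part of SKU-111: 2/24 of it earns 4.5.
Total value = 118.5.

118.5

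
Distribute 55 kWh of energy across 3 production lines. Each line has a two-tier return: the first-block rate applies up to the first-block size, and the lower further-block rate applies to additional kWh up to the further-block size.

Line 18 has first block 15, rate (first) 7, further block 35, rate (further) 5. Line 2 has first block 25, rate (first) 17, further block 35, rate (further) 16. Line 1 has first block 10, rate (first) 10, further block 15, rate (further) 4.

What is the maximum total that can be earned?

Treat each block as its own option and order by rate: Line 2/first 17 > Line 2/second 16 > Line 1/first 10 > Line 18/first 7 > Line 18/second 5 > Line 1/second 4.
Fill Line 2 first block (25 at 17) → 30 left.
Line 2/second: +30 of 35 at 16; pool empty.
Total = 17×25 + 16×30 = 905.

905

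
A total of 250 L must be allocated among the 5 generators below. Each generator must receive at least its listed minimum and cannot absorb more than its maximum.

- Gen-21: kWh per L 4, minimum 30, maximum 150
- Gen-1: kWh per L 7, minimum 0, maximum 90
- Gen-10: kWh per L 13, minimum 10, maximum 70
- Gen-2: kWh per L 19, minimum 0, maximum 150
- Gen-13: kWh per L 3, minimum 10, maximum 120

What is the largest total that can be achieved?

3780

Meeting every minimum uses 30+0+10+0+10 = 50 L, leaving 200.
Order the generators by kWh per L: Gen-2 19 > Gen-10 13 > Gen-1 7 > Gen-21 4 > Gen-13 3.
Gen-2 takes 150 more to reach its cap of 150 ; 50 left.
Only 50 left; Gen-10 takes them to reach 60.
Total = 4×30 + 13×60 + 19×150 + 3×10 = 3780.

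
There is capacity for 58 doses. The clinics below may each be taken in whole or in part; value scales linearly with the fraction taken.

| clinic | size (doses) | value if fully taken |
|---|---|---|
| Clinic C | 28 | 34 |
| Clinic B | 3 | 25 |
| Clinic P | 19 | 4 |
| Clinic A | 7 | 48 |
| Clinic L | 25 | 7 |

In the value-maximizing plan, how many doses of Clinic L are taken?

20

Rank by value-to-size ratio: Clinic B 25/3≈8.33, Clinic A 48/7≈6.86, Clinic C 34/28≈1.21, Clinic L 7/25≈0.28, Clinic P 4/19≈0.211.
Take all of Clinic B (3 doses, value 25) ; 55 doses left.
Take all of Clinic A (7 doses, value 48) ; 48 doses left.
Take all of Clinic C (28 doses, value 34) ; 20 doses left.
Fill the last 20 doses with part of Clinic L: 20/25 of it earns 5.6.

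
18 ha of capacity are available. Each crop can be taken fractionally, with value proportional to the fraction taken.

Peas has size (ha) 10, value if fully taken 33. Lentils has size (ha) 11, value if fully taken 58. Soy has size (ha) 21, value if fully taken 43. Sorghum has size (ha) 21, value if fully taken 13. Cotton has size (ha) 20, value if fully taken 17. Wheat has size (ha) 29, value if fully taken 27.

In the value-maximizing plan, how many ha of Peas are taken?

Best value per unit of size first: Lentils 58/11≈5.27, Peas 33/10≈3.3, Soy 43/21≈2.05, Wheat 27/29≈0.931, Cotton 17/20≈0.85, Sorghum 13/21≈0.619.
All 11 ha of Lentils fit (value 58) ; 7 remain.
7 ha left: a 7/10 share of Peas gives 33×7/10 = 23.1.

7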